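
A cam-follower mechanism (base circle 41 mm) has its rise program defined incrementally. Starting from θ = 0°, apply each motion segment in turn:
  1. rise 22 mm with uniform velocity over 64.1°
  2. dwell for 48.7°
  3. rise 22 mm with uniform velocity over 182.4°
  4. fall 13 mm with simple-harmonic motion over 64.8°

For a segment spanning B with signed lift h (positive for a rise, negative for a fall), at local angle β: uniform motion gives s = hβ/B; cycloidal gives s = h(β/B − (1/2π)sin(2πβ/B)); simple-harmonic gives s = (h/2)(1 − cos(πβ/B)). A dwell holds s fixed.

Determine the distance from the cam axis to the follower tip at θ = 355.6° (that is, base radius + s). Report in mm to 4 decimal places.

seg 1 [0°–64.1°] uniform, h=22: full span → s += 22 → s = 22.0000
seg 2 [64.1°–112.8°] dwell: s stays 22.0000
seg 3 [112.8°–295.2°] uniform, h=22: full span → s += 22 → s = 44.0000
seg 4 [295.2°–360°] simple-harmonic, h=-13: θ=355.6° here. β=60.4, B=64.8. -13/2·(1 − cos(π·0.9321)) = -12.8527 → s = 31.1473
radial distance = base radius + s = 41 + 31.1473 = 72.1473

72.1473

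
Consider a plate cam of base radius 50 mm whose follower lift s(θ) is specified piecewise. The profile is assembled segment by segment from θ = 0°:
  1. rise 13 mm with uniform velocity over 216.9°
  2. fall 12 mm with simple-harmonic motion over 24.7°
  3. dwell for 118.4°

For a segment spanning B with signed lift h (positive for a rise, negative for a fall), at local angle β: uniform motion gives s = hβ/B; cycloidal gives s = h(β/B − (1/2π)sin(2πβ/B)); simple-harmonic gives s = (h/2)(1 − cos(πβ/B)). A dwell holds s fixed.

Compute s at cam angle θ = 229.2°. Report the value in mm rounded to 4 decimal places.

seg 1 [0°–216.9°] uniform, h=13: full span → s += 13 → s = 13.0000
seg 2 [216.9°–241.6°] simple-harmonic, h=-12: θ=229.2° here. β=12.3, B=24.7. -12/2·(1 − cos(π·0.4980)) = -5.9618 → s = 7.0382

7.0382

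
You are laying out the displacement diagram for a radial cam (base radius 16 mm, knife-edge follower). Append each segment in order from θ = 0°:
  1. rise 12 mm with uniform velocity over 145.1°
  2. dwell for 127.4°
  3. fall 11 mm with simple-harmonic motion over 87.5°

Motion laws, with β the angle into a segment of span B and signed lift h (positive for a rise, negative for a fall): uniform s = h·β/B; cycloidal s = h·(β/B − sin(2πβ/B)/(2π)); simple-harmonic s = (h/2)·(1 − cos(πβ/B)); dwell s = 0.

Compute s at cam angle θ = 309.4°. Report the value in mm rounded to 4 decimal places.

seg 1 [0°–145.1°] uniform, h=12: full span → s += 12 → s = 12.0000
seg 2 [145.1°–272.5°] dwell: s stays 12.0000
seg 3 [272.5°–360°] simple-harmonic, h=-11: θ=309.4° here. β=36.9, B=87.5. -11/2·(1 − cos(π·0.4217)) = -4.1609 → s = 7.8391

7.8391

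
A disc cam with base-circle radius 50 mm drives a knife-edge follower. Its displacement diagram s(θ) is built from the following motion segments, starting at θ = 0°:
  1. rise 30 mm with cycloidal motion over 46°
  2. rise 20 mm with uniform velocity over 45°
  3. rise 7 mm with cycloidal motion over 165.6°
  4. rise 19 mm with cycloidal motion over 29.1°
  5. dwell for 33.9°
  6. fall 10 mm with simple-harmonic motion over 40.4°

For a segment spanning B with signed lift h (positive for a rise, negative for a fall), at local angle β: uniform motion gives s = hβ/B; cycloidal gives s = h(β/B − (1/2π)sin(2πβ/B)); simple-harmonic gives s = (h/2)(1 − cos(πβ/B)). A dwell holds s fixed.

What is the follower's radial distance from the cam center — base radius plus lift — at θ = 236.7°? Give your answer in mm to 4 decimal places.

seg 1 [0°–46°] cycloidal, h=30: full span → s += 30 → s = 30.0000
seg 2 [46°–91°] uniform, h=20: full span → s += 20 → s = 50.0000
seg 3 [91°–256.6°] cycloidal, h=7: θ=236.7° here. β=145.7, B=165.6. 7·(0.8798 − sin(2π·0.8798)/(2π)) = 6.9223 → s = 56.9223
radial distance = base radius + s = 50 + 56.9223 = 106.9223

106.9223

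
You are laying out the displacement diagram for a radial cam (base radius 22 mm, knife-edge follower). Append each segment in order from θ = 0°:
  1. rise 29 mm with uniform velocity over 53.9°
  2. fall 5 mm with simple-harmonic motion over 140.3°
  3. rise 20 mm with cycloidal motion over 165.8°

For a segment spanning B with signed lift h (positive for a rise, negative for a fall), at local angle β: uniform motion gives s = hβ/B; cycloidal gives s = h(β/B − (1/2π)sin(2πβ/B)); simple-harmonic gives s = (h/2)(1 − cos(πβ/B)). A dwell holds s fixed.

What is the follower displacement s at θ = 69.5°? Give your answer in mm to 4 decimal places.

seg 1 [0°–53.9°] uniform, h=29: full span → s += 29 → s = 29.0000
seg 2 [53.9°–194.2°] simple-harmonic, h=-5: θ=69.5° here. β=15.6, B=140.3. -5/2·(1 − cos(π·0.1112)) = -0.1510 → s = 28.8490

28.8490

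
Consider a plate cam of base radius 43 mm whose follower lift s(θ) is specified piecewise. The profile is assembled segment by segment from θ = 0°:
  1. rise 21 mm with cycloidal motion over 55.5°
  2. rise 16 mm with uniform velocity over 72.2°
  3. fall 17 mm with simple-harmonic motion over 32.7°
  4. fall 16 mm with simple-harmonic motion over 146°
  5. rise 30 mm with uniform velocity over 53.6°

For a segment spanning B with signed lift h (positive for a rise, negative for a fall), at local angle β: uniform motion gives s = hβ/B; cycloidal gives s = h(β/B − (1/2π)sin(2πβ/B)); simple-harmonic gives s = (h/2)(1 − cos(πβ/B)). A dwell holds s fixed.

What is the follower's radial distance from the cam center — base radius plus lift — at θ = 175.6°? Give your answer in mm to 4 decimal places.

seg 1 [0°–55.5°] cycloidal, h=21: full span → s += 21 → s = 21.0000
seg 2 [55.5°–127.7°] uniform, h=16: full span → s += 16 → s = 37.0000
seg 3 [127.7°–160.4°] simple-harmonic, h=-17: full span → s += -17 → s = 20.0000
seg 4 [160.4°–306.4°] simple-harmonic, h=-16: θ=175.6° here. β=15.2, B=146. -16/2·(1 − cos(π·0.1041)) = -0.4241 → s = 19.5759
radial distance = base radius + s = 43 + 19.5759 = 62.5759

62.5759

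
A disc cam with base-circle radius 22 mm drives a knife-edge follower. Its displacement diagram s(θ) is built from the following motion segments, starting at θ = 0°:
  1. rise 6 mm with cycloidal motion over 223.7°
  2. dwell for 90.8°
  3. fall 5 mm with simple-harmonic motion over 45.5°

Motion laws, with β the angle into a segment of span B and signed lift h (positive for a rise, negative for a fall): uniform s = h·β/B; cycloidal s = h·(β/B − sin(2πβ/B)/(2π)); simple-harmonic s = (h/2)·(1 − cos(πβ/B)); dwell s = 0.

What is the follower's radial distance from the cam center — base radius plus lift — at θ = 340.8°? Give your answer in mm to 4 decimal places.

seg 1 [0°–223.7°] cycloidal, h=6: full span → s += 6 → s = 6.0000
seg 2 [223.7°–314.5°] dwell: s stays 6.0000
seg 3 [314.5°–360°] simple-harmonic, h=-5: θ=340.8° here. β=26.3, B=45.5. -5/2·(1 − cos(π·0.5780)) = -3.1067 → s = 2.8933
radial distance = base radius + s = 22 + 2.8933 = 24.8933

24.8933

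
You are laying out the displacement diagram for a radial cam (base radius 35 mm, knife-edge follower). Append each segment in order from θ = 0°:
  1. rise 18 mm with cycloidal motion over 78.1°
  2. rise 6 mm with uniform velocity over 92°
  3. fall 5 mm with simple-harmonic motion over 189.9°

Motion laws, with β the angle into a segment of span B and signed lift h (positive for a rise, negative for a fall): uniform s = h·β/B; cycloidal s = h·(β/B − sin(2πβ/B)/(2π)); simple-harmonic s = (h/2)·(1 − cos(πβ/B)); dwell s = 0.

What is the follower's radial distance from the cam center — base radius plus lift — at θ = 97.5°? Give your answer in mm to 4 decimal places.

seg 1 [0°–78.1°] cycloidal, h=18: full span → s += 18 → s = 18.0000
seg 2 [78.1°–170.1°] uniform, h=6: θ=97.5° here. β=19.4, B=92. 6·19.4/92 = 1.2652 → s = 19.2652
radial distance = base radius + s = 35 + 19.2652 = 54.2652

54.2652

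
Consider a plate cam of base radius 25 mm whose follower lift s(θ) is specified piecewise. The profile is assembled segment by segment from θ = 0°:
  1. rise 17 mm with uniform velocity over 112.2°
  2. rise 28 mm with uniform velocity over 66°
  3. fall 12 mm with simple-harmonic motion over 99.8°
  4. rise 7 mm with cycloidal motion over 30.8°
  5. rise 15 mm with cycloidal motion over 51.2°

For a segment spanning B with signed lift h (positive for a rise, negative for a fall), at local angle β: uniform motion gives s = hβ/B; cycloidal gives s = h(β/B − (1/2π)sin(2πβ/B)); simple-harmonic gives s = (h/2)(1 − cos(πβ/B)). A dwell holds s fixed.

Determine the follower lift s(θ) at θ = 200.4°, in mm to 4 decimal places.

seg 1 [0°–112.2°] uniform, h=17: full span → s += 17 → s = 17.0000
seg 2 [112.2°–178.2°] uniform, h=28: full span → s += 28 → s = 45.0000
seg 3 [178.2°–278°] simple-harmonic, h=-12: θ=200.4° here. β=22.2, B=99.8. -12/2·(1 − cos(π·0.2224)) = -1.4064 → s = 43.5936

43.5936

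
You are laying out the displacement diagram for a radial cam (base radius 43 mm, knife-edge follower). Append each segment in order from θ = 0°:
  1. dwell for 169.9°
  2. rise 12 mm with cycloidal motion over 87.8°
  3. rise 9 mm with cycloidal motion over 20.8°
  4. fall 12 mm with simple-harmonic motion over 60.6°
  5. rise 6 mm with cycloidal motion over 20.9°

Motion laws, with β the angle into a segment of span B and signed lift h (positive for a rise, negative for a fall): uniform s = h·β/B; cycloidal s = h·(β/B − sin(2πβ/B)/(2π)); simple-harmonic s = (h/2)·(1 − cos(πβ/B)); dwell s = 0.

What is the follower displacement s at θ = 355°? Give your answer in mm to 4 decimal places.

seg 1 [0°–169.9°] dwell: s stays 0.0000
seg 2 [169.9°–257.7°] cycloidal, h=12: full span → s += 12 → s = 12.0000
seg 3 [257.7°–278.5°] cycloidal, h=9: full span → s += 9 → s = 21.0000
seg 4 [278.5°–339.1°] simple-harmonic, h=-12: full span → s += -12 → s = 9.0000
seg 5 [339.1°–360°] cycloidal, h=6: θ=355° here. β=15.9, B=20.9. 6·(0.7608 − sin(2π·0.7608)/(2π)) = 5.5173 → s = 14.5173

14.5173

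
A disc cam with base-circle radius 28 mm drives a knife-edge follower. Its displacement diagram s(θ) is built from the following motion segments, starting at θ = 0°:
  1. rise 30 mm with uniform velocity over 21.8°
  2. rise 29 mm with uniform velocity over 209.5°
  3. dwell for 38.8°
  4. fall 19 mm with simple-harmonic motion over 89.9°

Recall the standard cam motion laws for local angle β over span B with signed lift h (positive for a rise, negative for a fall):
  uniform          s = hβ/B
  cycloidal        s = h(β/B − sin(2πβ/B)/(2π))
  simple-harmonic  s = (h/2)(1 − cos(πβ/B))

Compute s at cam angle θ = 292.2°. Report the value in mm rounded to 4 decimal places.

seg 1 [0°–21.8°] uniform, h=30: full span → s += 30 → s = 30.0000
seg 2 [21.8°–231.3°] uniform, h=29: full span → s += 29 → s = 59.0000
seg 3 [231.3°–270.1°] dwell: s stays 59.0000
seg 4 [270.1°–360°] simple-harmonic, h=-19: θ=292.2° here. β=22.1, B=89.9. -19/2·(1 − cos(π·0.2458)) = -2.6950 → s = 56.3050

56.3050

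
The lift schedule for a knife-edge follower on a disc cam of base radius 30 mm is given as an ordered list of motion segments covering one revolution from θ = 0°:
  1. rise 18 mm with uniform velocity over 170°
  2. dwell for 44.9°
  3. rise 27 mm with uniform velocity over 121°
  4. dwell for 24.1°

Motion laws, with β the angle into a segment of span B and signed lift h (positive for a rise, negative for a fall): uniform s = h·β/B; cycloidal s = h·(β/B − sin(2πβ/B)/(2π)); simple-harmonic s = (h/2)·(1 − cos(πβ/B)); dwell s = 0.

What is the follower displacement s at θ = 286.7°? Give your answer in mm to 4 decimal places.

seg 1 [0°–170°] uniform, h=18: full span → s += 18 → s = 18.0000
seg 2 [170°–214.9°] dwell: s stays 18.0000
seg 3 [214.9°–335.9°] uniform, h=27: θ=286.7° here. β=71.8, B=121. 27·71.8/121 = 16.0215 → s = 34.0215

34.0215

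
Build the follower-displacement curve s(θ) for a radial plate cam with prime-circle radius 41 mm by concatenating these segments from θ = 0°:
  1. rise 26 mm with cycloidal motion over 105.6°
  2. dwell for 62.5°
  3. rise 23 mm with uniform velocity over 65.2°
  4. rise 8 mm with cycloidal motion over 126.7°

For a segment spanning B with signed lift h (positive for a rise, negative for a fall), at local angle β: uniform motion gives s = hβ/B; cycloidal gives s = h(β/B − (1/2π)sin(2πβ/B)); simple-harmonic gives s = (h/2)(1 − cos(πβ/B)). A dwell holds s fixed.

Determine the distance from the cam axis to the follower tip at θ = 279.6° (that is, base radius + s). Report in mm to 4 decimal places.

seg 1 [0°–105.6°] cycloidal, h=26: full span → s += 26 → s = 26.0000
seg 2 [105.6°–168.1°] dwell: s stays 26.0000
seg 3 [168.1°–233.3°] uniform, h=23: full span → s += 23 → s = 49.0000
seg 4 [233.3°–360°] cycloidal, h=8: θ=279.6° here. β=46.3, B=126.7. 8·(0.3654 − sin(2π·0.3654)/(2π)) = 1.9706 → s = 50.9706
radial distance = base radius + s = 41 + 50.9706 = 91.9706

91.9706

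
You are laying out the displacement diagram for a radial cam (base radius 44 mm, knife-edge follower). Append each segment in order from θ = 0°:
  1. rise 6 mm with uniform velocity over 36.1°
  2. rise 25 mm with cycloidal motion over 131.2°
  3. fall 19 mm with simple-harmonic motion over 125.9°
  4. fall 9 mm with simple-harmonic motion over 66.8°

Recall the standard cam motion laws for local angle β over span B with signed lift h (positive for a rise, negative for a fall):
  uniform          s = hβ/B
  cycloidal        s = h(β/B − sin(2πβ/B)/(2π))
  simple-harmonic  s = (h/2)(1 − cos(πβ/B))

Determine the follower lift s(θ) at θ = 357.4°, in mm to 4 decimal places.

seg 1 [0°–36.1°] uniform, h=6: full span → s += 6 → s = 6.0000
seg 2 [36.1°–167.3°] cycloidal, h=25: full span → s += 25 → s = 31.0000
seg 3 [167.3°–293.2°] simple-harmonic, h=-19: full span → s += -19 → s = 12.0000
seg 4 [293.2°–360°] simple-harmonic, h=-9: θ=357.4° here. β=64.2, B=66.8. -9/2·(1 − cos(π·0.9611)) = -8.9664 → s = 3.0336

3.0336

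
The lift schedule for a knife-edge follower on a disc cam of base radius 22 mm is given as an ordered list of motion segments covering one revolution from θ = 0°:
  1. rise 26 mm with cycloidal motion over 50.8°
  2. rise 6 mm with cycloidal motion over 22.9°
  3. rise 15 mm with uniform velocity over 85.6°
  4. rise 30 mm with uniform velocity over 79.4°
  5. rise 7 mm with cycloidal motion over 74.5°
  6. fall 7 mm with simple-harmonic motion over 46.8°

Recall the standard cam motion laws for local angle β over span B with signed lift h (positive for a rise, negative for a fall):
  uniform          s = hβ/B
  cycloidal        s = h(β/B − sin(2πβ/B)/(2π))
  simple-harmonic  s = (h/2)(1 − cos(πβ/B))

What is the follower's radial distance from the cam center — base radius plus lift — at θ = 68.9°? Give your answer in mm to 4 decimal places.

seg 1 [0°–50.8°] cycloidal, h=26: full span → s += 26 → s = 26.0000
seg 2 [50.8°–73.7°] cycloidal, h=6: θ=68.9° here. β=18.1, B=22.9. 6·(0.7904 − sin(2π·0.7904)/(2π)) = 5.6667 → s = 31.6667
radial distance = base radius + s = 22 + 31.6667 = 53.6667

53.6667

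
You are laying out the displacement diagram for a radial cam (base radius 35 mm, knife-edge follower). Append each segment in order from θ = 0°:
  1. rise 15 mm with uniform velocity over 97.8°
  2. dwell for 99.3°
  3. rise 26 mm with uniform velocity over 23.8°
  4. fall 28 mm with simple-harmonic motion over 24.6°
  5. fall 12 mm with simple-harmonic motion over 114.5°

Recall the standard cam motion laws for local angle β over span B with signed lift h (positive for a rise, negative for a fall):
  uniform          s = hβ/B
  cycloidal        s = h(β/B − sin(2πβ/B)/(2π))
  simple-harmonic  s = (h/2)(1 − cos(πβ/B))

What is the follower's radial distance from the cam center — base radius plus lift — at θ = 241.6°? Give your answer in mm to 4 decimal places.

seg 1 [0°–97.8°] uniform, h=15: full span → s += 15 → s = 15.0000
seg 2 [97.8°–197.1°] dwell: s stays 15.0000
seg 3 [197.1°–220.9°] uniform, h=26: full span → s += 26 → s = 41.0000
seg 4 [220.9°–245.5°] simple-harmonic, h=-28: θ=241.6° here. β=20.7, B=24.6. -28/2·(1 − cos(π·0.8415)) = -26.2992 → s = 14.7008
radial distance = base radius + s = 35 + 14.7008 = 49.7008

49.7008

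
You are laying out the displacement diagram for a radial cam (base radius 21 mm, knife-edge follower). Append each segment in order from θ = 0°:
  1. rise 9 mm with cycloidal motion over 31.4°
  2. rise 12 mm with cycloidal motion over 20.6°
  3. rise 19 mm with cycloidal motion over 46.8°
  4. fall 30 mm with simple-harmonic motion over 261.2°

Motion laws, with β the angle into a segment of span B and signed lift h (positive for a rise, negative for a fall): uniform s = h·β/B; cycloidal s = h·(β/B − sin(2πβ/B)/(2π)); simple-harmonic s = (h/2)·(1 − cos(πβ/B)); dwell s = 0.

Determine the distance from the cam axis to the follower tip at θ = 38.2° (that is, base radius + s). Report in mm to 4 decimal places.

seg 1 [0°–31.4°] cycloidal, h=9: full span → s += 9 → s = 9.0000
seg 2 [31.4°–52°] cycloidal, h=12: θ=38.2° here. β=6.8, B=20.6. 12·(0.3301 − sin(2π·0.3301)/(2π)) = 2.2881 → s = 11.2881
radial distance = base radius + s = 21 + 11.2881 = 32.2881

32.2881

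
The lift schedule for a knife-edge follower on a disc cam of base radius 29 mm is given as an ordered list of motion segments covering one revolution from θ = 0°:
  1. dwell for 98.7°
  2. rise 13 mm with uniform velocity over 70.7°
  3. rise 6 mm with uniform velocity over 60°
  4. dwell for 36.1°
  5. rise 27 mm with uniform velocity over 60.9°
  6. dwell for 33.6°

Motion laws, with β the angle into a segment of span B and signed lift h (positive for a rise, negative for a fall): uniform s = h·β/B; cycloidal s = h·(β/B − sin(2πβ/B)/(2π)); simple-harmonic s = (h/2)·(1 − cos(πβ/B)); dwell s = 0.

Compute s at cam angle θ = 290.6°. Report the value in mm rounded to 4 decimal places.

seg 1 [0°–98.7°] dwell: s stays 0.0000
seg 2 [98.7°–169.4°] uniform, h=13: full span → s += 13 → s = 13.0000
seg 3 [169.4°–229.4°] uniform, h=6: full span → s += 6 → s = 19.0000
seg 4 [229.4°–265.5°] dwell: s stays 19.0000
seg 5 [265.5°–326.4°] uniform, h=27: θ=290.6° here. β=25.1, B=60.9. 27·25.1/60.9 = 11.1281 → s = 30.1281

30.1281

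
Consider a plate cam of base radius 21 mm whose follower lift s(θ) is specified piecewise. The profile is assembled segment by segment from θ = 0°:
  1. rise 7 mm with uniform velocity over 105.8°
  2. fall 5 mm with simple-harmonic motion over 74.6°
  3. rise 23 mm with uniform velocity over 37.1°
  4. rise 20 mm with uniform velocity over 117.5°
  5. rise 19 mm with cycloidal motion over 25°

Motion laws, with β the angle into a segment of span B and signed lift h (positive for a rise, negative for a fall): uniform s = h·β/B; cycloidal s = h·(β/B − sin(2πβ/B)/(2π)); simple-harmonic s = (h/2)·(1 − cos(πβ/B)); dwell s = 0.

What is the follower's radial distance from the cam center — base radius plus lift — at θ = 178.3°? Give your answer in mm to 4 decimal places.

seg 1 [0°–105.8°] uniform, h=7: full span → s += 7 → s = 7.0000
seg 2 [105.8°–180.4°] simple-harmonic, h=-5: θ=178.3° here. β=72.5, B=74.6. -5/2·(1 − cos(π·0.9718)) = -4.9902 → s = 2.0098
radial distance = base radius + s = 21 + 2.0098 = 23.0098

23.0098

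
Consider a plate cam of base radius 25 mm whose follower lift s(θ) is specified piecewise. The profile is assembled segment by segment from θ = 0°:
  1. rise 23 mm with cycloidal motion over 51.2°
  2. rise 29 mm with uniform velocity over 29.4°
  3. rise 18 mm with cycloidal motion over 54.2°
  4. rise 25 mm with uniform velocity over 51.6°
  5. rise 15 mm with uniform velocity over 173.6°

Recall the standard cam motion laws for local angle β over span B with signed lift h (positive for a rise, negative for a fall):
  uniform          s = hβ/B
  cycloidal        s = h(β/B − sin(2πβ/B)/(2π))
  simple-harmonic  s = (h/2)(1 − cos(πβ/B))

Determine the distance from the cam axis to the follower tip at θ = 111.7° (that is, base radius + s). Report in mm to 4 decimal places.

seg 1 [0°–51.2°] cycloidal, h=23: full span → s += 23 → s = 23.0000
seg 2 [51.2°–80.6°] uniform, h=29: full span → s += 29 → s = 52.0000
seg 3 [80.6°–134.8°] cycloidal, h=18: θ=111.7° here. β=31.1, B=54.2. 18·(0.5738 − sin(2π·0.5738)/(2π)) = 11.6097 → s = 63.6097
radial distance = base radius + s = 25 + 63.6097 = 88.6097

88.6097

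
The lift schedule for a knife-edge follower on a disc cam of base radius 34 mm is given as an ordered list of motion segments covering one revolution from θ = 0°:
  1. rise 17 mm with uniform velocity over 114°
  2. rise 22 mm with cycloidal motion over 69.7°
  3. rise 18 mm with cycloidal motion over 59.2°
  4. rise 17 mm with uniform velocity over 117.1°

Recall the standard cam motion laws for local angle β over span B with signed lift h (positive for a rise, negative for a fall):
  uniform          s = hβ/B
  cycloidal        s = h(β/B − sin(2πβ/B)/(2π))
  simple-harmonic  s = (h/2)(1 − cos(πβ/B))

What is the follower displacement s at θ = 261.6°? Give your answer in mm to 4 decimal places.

seg 1 [0°–114°] uniform, h=17: full span → s += 17 → s = 17.0000
seg 2 [114°–183.7°] cycloidal, h=22: full span → s += 22 → s = 39.0000
seg 3 [183.7°–242.9°] cycloidal, h=18: full span → s += 18 → s = 57.0000
seg 4 [242.9°–360°] uniform, h=17: θ=261.6° here. β=18.7, B=117.1. 17·18.7/117.1 = 2.7148 → s = 59.7148

59.7148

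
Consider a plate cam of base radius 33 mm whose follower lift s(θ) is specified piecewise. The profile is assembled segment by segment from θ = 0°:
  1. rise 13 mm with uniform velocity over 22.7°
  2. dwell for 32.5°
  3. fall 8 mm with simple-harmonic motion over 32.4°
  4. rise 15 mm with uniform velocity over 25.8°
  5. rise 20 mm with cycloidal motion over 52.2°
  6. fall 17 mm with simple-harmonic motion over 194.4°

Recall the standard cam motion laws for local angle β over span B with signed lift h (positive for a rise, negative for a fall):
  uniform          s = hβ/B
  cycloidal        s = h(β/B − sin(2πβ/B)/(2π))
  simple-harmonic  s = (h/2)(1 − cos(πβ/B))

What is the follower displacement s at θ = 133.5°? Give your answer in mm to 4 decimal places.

seg 1 [0°–22.7°] uniform, h=13: full span → s += 13 → s = 13.0000
seg 2 [22.7°–55.2°] dwell: s stays 13.0000
seg 3 [55.2°–87.6°] simple-harmonic, h=-8: full span → s += -8 → s = 5.0000
seg 4 [87.6°–113.4°] uniform, h=15: full span → s += 15 → s = 20.0000
seg 5 [113.4°–165.6°] cycloidal, h=20: θ=133.5° here. β=20.1, B=52.2. 20·(0.3851 − sin(2π·0.3851)/(2π)) = 5.5970 → s = 25.5970

25.5970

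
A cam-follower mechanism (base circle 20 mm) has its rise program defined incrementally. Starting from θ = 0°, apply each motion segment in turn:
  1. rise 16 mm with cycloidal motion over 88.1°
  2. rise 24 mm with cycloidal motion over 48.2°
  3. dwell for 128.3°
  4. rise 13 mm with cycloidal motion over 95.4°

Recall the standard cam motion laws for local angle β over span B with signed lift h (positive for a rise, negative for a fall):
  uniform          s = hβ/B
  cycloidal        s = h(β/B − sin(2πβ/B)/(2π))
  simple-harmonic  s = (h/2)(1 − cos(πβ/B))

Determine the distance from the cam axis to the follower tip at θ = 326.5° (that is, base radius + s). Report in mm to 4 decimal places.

seg 1 [0°–88.1°] cycloidal, h=16: full span → s += 16 → s = 16.0000
seg 2 [88.1°–136.3°] cycloidal, h=24: full span → s += 24 → s = 40.0000
seg 3 [136.3°–264.6°] dwell: s stays 40.0000
seg 4 [264.6°–360°] cycloidal, h=13: θ=326.5° here. β=61.9, B=95.4. 13·(0.6488 − sin(2π·0.6488)/(2π)) = 10.1000 → s = 50.1000
radial distance = base radius + s = 20 + 50.1000 = 70.1000

70.1000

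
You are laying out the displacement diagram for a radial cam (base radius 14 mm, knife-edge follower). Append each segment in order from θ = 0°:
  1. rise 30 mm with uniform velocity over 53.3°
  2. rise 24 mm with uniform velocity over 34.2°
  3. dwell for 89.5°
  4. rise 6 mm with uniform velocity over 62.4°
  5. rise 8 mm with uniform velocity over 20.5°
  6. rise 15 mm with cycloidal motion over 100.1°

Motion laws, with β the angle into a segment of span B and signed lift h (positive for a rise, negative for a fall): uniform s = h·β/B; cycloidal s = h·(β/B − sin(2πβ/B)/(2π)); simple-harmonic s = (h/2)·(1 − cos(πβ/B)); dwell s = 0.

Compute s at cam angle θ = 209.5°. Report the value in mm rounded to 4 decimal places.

seg 1 [0°–53.3°] uniform, h=30: full span → s += 30 → s = 30.0000
seg 2 [53.3°–87.5°] uniform, h=24: full span → s += 24 → s = 54.0000
seg 3 [87.5°–177°] dwell: s stays 54.0000
seg 4 [177°–239.4°] uniform, h=6: θ=209.5° here. β=32.5, B=62.4. 6·32.5/62.4 = 3.1250 → s = 57.1250

57.1250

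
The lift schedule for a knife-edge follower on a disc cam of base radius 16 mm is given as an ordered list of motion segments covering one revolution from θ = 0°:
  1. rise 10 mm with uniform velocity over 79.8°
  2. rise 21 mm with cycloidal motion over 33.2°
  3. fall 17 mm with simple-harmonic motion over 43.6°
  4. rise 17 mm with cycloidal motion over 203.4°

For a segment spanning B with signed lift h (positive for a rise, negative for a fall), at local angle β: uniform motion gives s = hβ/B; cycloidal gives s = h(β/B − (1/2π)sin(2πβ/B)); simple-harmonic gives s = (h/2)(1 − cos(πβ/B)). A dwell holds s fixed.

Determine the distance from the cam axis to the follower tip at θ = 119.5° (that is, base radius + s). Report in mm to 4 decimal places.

seg 1 [0°–79.8°] uniform, h=10: full span → s += 10 → s = 10.0000
seg 2 [79.8°–113°] cycloidal, h=21: full span → s += 21 → s = 31.0000
seg 3 [113°–156.6°] simple-harmonic, h=-17: θ=119.5° here. β=6.5, B=43.6. -17/2·(1 − cos(π·0.1491)) = -0.9154 → s = 30.0846
radial distance = base radius + s = 16 + 30.0846 = 46.0846

46.0846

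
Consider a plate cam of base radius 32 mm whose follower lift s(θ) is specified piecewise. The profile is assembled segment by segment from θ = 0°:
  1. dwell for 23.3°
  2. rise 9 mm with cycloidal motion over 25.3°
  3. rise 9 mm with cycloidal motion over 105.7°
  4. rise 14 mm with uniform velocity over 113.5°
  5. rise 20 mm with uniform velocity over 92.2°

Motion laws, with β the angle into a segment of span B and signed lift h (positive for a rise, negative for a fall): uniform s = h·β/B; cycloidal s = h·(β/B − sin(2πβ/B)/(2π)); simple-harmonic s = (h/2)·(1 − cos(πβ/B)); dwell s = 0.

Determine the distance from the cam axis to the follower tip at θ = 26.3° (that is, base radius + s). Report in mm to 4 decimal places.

seg 1 [0°–23.3°] dwell: s stays 0.0000
seg 2 [23.3°–48.6°] cycloidal, h=9: θ=26.3° here. β=3, B=25.3. 9·(0.1186 − sin(2π·0.1186)/(2π)) = 0.0960 → s = 0.0960
radial distance = base radius + s = 32 + 0.0960 = 32.0960

32.0960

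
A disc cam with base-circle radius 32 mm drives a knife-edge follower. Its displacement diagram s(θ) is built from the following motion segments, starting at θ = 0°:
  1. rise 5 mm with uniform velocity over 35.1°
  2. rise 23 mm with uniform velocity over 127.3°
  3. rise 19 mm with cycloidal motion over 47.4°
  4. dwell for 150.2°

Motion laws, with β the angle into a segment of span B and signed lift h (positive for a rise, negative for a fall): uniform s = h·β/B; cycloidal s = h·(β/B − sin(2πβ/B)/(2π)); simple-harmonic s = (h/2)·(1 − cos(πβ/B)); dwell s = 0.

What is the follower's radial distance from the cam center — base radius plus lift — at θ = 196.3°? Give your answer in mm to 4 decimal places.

seg 1 [0°–35.1°] uniform, h=5: full span → s += 5 → s = 5.0000
seg 2 [35.1°–162.4°] uniform, h=23: full span → s += 23 → s = 28.0000
seg 3 [162.4°–209.8°] cycloidal, h=19: θ=196.3° here. β=33.9, B=47.4. 19·(0.7152 − sin(2π·0.7152)/(2π)) = 16.5405 → s = 44.5405
radial distance = base radius + s = 32 + 44.5405 = 76.5405

76.5405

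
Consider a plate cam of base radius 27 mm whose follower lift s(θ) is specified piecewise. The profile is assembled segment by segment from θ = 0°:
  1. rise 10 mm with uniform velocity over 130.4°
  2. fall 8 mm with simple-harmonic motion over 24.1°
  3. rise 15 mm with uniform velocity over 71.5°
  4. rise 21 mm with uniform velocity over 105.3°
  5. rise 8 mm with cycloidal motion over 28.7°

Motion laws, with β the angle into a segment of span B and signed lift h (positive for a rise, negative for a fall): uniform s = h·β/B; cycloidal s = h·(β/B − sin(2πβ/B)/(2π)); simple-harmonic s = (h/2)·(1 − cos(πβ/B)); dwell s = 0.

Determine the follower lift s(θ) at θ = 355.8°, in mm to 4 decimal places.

seg 1 [0°–130.4°] uniform, h=10: full span → s += 10 → s = 10.0000
seg 2 [130.4°–154.5°] simple-harmonic, h=-8: full span → s += -8 → s = 2.0000
seg 3 [154.5°–226°] uniform, h=15: full span → s += 15 → s = 17.0000
seg 4 [226°–331.3°] uniform, h=21: full span → s += 21 → s = 38.0000
seg 5 [331.3°–360°] cycloidal, h=8: θ=355.8° here. β=24.5, B=28.7. 8·(0.8537 − sin(2π·0.8537)/(2π)) = 7.8419 → s = 45.8419

45.8419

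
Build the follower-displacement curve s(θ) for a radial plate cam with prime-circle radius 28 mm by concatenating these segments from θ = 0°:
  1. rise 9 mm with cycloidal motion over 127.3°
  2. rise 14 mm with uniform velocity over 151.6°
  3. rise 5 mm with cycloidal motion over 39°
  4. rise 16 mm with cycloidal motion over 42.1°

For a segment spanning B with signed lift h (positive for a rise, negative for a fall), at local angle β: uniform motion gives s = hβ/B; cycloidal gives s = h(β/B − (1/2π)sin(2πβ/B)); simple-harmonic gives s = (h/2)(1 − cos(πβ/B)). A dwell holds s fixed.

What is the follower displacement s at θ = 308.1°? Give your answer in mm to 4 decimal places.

seg 1 [0°–127.3°] cycloidal, h=9: full span → s += 9 → s = 9.0000
seg 2 [127.3°–278.9°] uniform, h=14: full span → s += 14 → s = 23.0000
seg 3 [278.9°–317.9°] cycloidal, h=5: θ=308.1° here. β=29.2, B=39. 5·(0.7487 − sin(2π·0.7487)/(2π)) = 4.5393 → s = 27.5393

27.5393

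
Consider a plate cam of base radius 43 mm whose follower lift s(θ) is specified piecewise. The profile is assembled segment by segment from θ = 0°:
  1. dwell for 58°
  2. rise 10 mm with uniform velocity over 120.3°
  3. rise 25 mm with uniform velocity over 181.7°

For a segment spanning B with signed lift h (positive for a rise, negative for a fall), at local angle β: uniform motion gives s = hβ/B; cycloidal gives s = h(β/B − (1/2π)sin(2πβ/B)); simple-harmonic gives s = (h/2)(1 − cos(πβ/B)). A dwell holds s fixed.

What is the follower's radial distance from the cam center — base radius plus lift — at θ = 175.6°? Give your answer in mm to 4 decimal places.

seg 1 [0°–58°] dwell: s stays 0.0000
seg 2 [58°–178.3°] uniform, h=10: θ=175.6° here. β=117.6, B=120.3. 10·117.6/120.3 = 9.7756 → s = 9.7756
radial distance = base radius + s = 43 + 9.7756 = 52.7756

52.7756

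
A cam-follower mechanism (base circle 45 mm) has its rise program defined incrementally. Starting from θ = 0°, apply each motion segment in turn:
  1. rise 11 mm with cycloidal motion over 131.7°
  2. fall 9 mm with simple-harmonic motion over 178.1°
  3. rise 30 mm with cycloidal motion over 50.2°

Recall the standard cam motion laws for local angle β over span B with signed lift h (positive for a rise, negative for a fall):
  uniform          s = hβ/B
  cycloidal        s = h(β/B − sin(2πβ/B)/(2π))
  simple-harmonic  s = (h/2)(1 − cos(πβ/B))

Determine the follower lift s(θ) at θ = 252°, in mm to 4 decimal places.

seg 1 [0°–131.7°] cycloidal, h=11: full span → s += 11 → s = 11.0000
seg 2 [131.7°–309.8°] simple-harmonic, h=-9: θ=252° here. β=120.3, B=178.1. -9/2·(1 − cos(π·0.6755)) = -6.8568 → s = 4.1432

4.1432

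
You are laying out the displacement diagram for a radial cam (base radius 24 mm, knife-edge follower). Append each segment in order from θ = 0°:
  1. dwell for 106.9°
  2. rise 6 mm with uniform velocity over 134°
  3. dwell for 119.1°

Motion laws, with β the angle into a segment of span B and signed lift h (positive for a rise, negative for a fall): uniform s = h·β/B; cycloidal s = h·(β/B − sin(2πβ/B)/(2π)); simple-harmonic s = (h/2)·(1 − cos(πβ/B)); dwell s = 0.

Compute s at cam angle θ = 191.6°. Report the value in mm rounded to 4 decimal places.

seg 1 [0°–106.9°] dwell: s stays 0.0000
seg 2 [106.9°–240.9°] uniform, h=6: θ=191.6° here. β=84.7, B=134. 6·84.7/134 = 3.7925 → s = 3.7925

3.7925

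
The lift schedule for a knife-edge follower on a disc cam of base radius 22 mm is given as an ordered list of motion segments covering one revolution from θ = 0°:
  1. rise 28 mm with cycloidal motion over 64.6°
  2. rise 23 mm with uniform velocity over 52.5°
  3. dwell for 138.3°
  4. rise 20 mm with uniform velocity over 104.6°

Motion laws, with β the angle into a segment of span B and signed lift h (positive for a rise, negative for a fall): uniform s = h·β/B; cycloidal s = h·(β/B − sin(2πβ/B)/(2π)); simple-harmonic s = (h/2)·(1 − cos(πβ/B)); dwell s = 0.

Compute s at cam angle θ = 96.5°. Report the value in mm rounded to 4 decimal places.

seg 1 [0°–64.6°] cycloidal, h=28: full span → s += 28 → s = 28.0000
seg 2 [64.6°–117.1°] uniform, h=23: θ=96.5° here. β=31.9, B=52.5. 23·31.9/52.5 = 13.9752 → s = 41.9752

41.9752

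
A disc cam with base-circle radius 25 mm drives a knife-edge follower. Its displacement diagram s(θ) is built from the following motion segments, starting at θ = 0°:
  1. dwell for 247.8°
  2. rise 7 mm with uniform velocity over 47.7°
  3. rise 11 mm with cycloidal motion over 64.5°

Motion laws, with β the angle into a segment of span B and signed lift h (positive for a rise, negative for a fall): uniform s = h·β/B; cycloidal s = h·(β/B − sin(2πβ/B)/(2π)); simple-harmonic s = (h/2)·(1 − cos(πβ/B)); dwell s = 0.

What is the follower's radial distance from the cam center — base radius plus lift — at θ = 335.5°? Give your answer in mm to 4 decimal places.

seg 1 [0°–247.8°] dwell: s stays 0.0000
seg 2 [247.8°–295.5°] uniform, h=7: full span → s += 7 → s = 7.0000
seg 3 [295.5°–360°] cycloidal, h=11: θ=335.5° here. β=40, B=64.5. 11·(0.6202 − sin(2π·0.6202)/(2π)) = 8.0214 → s = 15.0214
radial distance = base radius + s = 25 + 15.0214 = 40.0214

40.0214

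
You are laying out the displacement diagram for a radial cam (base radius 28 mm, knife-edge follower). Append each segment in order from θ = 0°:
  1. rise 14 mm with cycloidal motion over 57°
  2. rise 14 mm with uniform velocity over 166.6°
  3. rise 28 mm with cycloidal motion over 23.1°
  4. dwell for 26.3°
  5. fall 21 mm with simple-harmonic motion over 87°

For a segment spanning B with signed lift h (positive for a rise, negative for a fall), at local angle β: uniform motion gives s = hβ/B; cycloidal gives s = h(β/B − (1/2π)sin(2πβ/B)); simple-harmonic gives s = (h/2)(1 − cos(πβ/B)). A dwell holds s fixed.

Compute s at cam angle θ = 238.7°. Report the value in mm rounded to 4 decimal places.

seg 1 [0°–57°] cycloidal, h=14: full span → s += 14 → s = 14.0000
seg 2 [57°–223.6°] uniform, h=14: full span → s += 14 → s = 28.0000
seg 3 [223.6°–246.7°] cycloidal, h=28: θ=238.7° here. β=15.1, B=23.1. 28·(0.6537 − sin(2π·0.6537)/(2π)) = 21.9679 → s = 49.9679

49.9679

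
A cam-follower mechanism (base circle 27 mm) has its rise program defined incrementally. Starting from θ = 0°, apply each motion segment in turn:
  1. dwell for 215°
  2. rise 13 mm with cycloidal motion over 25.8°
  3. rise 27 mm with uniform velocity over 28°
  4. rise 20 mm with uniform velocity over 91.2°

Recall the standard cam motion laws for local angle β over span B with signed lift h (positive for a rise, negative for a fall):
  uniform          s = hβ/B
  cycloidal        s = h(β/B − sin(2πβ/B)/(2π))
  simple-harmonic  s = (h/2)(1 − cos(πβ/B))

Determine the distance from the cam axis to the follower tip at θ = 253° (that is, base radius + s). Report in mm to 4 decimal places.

seg 1 [0°–215°] dwell: s stays 0.0000
seg 2 [215°–240.8°] cycloidal, h=13: full span → s += 13 → s = 13.0000
seg 3 [240.8°–268.8°] uniform, h=27: θ=253° here. β=12.2, B=28. 27·12.2/28 = 11.7643 → s = 24.7643
radial distance = base radius + s = 27 + 24.7643 = 51.7643

51.7643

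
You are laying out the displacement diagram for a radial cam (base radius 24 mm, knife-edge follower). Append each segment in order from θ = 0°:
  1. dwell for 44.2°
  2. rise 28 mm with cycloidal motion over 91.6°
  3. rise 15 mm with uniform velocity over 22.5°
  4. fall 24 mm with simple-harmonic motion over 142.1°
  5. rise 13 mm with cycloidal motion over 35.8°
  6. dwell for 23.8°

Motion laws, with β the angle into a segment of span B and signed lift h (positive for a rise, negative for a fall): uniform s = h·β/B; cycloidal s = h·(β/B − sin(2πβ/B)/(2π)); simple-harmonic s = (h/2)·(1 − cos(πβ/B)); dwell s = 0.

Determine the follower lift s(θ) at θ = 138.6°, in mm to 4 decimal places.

seg 1 [0°–44.2°] dwell: s stays 0.0000
seg 2 [44.2°–135.8°] cycloidal, h=28: full span → s += 28 → s = 28.0000
seg 3 [135.8°–158.3°] uniform, h=15: θ=138.6° here. β=2.8, B=22.5. 15·2.8/22.5 = 1.8667 → s = 29.8667

29.8667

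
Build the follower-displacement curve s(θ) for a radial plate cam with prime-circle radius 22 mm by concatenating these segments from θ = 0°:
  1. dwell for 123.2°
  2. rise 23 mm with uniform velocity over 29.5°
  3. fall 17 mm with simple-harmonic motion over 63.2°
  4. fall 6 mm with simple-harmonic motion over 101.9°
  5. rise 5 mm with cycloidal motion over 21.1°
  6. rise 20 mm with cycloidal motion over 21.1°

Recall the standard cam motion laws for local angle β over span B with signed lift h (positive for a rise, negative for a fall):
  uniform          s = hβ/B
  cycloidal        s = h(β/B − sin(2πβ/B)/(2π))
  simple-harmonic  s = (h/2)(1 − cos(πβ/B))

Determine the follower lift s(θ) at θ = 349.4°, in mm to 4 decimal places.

seg 1 [0°–123.2°] dwell: s stays 0.0000
seg 2 [123.2°–152.7°] uniform, h=23: full span → s += 23 → s = 23.0000
seg 3 [152.7°–215.9°] simple-harmonic, h=-17: full span → s += -17 → s = 6.0000
seg 4 [215.9°–317.8°] simple-harmonic, h=-6: full span → s += -6 → s = 0.0000
seg 5 [317.8°–338.9°] cycloidal, h=5: full span → s += 5 → s = 5.0000
seg 6 [338.9°–360°] cycloidal, h=20: θ=349.4° here. β=10.5, B=21.1. 20·(0.4976 − sin(2π·0.4976)/(2π)) = 9.9052 → s = 14.9052

14.9052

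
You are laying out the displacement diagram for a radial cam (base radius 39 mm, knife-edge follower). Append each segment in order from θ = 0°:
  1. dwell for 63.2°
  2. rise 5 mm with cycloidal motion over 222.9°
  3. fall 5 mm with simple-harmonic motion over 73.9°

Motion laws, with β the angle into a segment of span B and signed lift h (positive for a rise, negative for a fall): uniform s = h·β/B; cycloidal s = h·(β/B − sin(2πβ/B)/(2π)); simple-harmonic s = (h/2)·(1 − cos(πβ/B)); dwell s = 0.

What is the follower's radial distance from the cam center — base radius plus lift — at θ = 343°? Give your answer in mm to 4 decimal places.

seg 1 [0°–63.2°] dwell: s stays 0.0000
seg 2 [63.2°–286.1°] cycloidal, h=5: full span → s += 5 → s = 5.0000
seg 3 [286.1°–360°] simple-harmonic, h=-5: θ=343° here. β=56.9, B=73.9. -5/2·(1 − cos(π·0.7700)) = -4.3751 → s = 0.6249
radial distance = base radius + s = 39 + 0.6249 = 39.6249

39.6249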